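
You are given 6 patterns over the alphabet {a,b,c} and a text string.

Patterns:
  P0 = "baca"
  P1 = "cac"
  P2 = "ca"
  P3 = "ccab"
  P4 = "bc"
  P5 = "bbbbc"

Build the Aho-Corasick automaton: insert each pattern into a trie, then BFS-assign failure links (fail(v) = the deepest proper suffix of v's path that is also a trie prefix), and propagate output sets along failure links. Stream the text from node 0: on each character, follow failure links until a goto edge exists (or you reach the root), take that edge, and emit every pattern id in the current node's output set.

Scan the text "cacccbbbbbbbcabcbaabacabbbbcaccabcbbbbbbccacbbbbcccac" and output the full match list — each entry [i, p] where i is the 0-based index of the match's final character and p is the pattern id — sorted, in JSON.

Build:
Trie (insert patterns):
  0='ε' goto b→1 c→5
  1='b' goto a→2 b→12 c→11
  2='ba' goto c→3
  3='bac' goto a→4
  4='baca' goto ·  ←P0
  5='c' goto a→6 c→8
  6='ca' goto c→7  ←P2
  7='cac' goto ·  ←P1
  8='cc' goto a→9
  9='cca' goto b→10
  10='ccab' goto ·  ←P3
  11='bc' goto ·  ←P4
  12='bb' goto b→13
  13='bbb' goto b→14
  14='bbbb' goto c→15
  15='bbbbc' goto ·  ←P5

Failure links (BFS by depth):
  fail(1) 'b': from fail(0)=0 chase 'b': 0 ⇒ 0;  out=∅∪out(0)=∅
  fail(5) 'c': from fail(0)=0 chase 'c': 0 ⇒ 0;  out=∅∪out(0)=∅
  fail(2) 'ba': from fail(1)=0 chase 'a': 0 ⇒ 0;  out=∅∪out(0)=∅
  fail(6) 'ca': from fail(5)=0 chase 'a': 0 ⇒ 0;  out={2}∪out(0)={2}
  fail(8) 'cc': from fail(5)=0 chase 'c': 0 ⇒ 5;  out=∅∪out(5)=∅
  fail(11) 'bc': from fail(1)=0 chase 'c': 0 ⇒ 5;  out={4}∪out(5)={4}
  fail(12) 'bb': from fail(1)=0 chase 'b': 0 ⇒ 1;  out=∅∪out(1)=∅
  fail(3) 'bac': from fail(2)=0 chase 'c': 0 ⇒ 5;  out=∅∪out(5)=∅
  fail(7) 'cac': from fail(6)=0 chase 'c': 0 ⇒ 5;  out={1}∪out(5)={1}
  fail(9) 'cca': from fail(8)=5 chase 'a': 5 ⇒ 6;  out=∅∪out(6)={2}
  fail(13) 'bbb': from fail(12)=1 chase 'b': 1 ⇒ 12;  out=∅∪out(12)=∅
  fail(4) 'baca': from fail(3)=5 chase 'a': 5 ⇒ 6;  out={0}∪out(6)={0,2}
  fail(10) 'ccab': from fail(9)=6 chase 'b': 6→0 ⇒ 1;  out={3}∪out(1)={3}
  fail(14) 'bbbb': from fail(13)=12 chase 'b': 12 ⇒ 13;  out=∅∪out(13)=∅
  fail(15) 'bbbbc': from fail(14)=13 chase 'c': 13→12→1 ⇒ 11;  out={5}∪out(11)={4,5}

Run:
[0] read 'c'  n0⇒n5
[1] read 'a'  n5⇒n6  emit P2@[0:1]
[2] read 'c'  n6⇒n7  emit P1@[0:2]
[3] read 'c'  n7⇒n8 (fail-walked)
[4] read 'c'  n8⇒n8 (fail-walked)
[5] read 'b'  n8⇒n1 (fail-walked)
[6] read 'b'  n1⇒n12
[7] read 'b'  n12⇒n13
[8] read 'b'  n13⇒n14
[9] read 'b'  n14⇒n14 (fail-walked)
[10] read 'b'  n14⇒n14 (fail-walked)
[11] read 'b'  n14⇒n14 (fail-walked)
[12] read 'c'  n14⇒n15  emit P4@[11:12],P5@[8:12]
[13] read 'a'  n15⇒n6 (fail-walked)  emit P2@[12:13]
[14] read 'b'  n6⇒n1 (fail-walked)
[15] read 'c'  n1⇒n11  emit P4@[14:15]
[16] read 'b'  n11⇒n1 (fail-walked)
[17] read 'a'  n1⇒n2
[18] read 'a'  n2⇒n0 (fail-walked)
[19] read 'b'  n0⇒n1
[20] read 'a'  n1⇒n2
[21] read 'c'  n2⇒n3
[22] read 'a'  n3⇒n4  emit P0@[19:22],P2@[21:22]
[23] read 'b'  n4⇒n1 (fail-walked)
[24] read 'b'  n1⇒n12
[25] read 'b'  n12⇒n13
[26] read 'b'  n13⇒n14
[27] read 'c'  n14⇒n15  emit P4@[26:27],P5@[23:27]
[28] read 'a'  n15⇒n6 (fail-walked)  emit P2@[27:28]
[29] read 'c'  n6⇒n7  emit P1@[27:29]
[30] read 'c'  n7⇒n8 (fail-walked)
[31] read 'a'  n8⇒n9  emit P2@[30:31]
[32] read 'b'  n9⇒n10  emit P3@[29:32]
[33] read 'c'  n10⇒n11 (fail-walked)  emit P4@[32:33]
[34] read 'b'  n11⇒n1 (fail-walked)
[35] read 'b'  n1⇒n12
[36] read 'b'  n12⇒n13
[37] read 'b'  n13⇒n14
[38] read 'b'  n14⇒n14 (fail-walked)
[39] read 'b'  n14⇒n14 (fail-walked)
[40] read 'c'  n14⇒n15  emit P4@[39:40],P5@[36:40]
[41] read 'c'  n15⇒n8 (fail-walked)
[42] read 'a'  n8⇒n9  emit P2@[41:42]
[43] read 'c'  n9⇒n7 (fail-walked)  emit P1@[41:43]
[44] read 'b'  n7⇒n1 (fail-walked)
[45] read 'b'  n1⇒n12
[46] read 'b'  n12⇒n13
[47] read 'b'  n13⇒n14
[48] read 'c'  n14⇒n15  emit P4@[47:48],P5@[44:48]
[49] read 'c'  n15⇒n8 (fail-walked)
[50] read 'c'  n8⇒n8 (fail-walked)
[51] read 'a'  n8⇒n9  emit P2@[50:51]
[52] read 'c'  n9⇒n7 (fail-walked)  emit P1@[50:52]

Result: [[1,2],[2,1],[12,4],[12,5],[13,2],[15,4],[22,0],[22,2],[27,4],[27,5],[28,2],[29,1],[31,2],[32,3],[33,4],[40,4],[40,5],[42,2],[43,1],[48,4],[48,5],[51,2],[52,1]]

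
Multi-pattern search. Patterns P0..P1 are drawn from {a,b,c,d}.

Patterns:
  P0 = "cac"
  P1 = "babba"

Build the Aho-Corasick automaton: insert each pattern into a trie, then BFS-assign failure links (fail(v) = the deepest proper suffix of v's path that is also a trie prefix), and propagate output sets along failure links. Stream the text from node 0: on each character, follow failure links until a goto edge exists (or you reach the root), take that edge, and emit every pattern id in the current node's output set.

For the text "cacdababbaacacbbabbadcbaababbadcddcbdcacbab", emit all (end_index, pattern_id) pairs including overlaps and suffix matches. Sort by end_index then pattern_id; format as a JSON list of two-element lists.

Construct AC machine:
Trie nodes:
  n0 'ε': b→4 c→1
  n1 'c': a→2
  n2 'ca': c→3
  n3 'cac': ·  ←P0
  n4 'b': a→5
  n5 'ba': b→6
  n6 'bab': b→7
  n7 'babb': a→8
  n8 'babba': ·  ←P1

Failure links (BFS by depth):
  n1('c'): parent n0 fail=0; on 'c' 0 → fail=0;  out ∅∪∅=∅
  n4('b'): parent n0 fail=0; on 'b' 0 → fail=0;  out ∅∪∅=∅
  n2('ca'): parent n1 fail=0; on 'a' 0 → fail=0;  out ∅∪∅=∅
  n5('ba'): parent n4 fail=0; on 'a' 0 → fail=0;  out ∅∪∅=∅
  n3('cac'): parent n2 fail=0; on 'c' 0 → fail=1;  out {0}∪∅={0}
  n6('bab'): parent n5 fail=0; on 'b' 0 → fail=4;  out ∅∪∅=∅
  n7('babb'): parent n6 fail=4; on 'b' 4→0 → fail=4;  out ∅∪∅=∅
  n8('babba'): parent n7 fail=4; on 'a' 4 → fail=5;  out {1}∪∅={1}

Scan:
pos 0 'c': at 1
pos 1 'a': at 2
pos 2 'c': at 3  emit P0@[0:2]
pos 3 'd': at 0 (fail-walked)
pos 4 'a': at 0
pos 5 'b': at 4
pos 6 'a': at 5
pos 7 'b': at 6
pos 8 'b': at 7
pos 9 'a': at 8  emit P1@[5:9]
pos 10 'a': at 0 (fail-walked)
pos 11 'c': at 1
pos 12 'a': at 2
pos 13 'c': at 3  emit P0@[11:13]
pos 14 'b': at 4 (fail-walked)
pos 15 'b': at 4 (fail-walked)
pos 16 'a': at 5
pos 17 'b': at 6
pos 18 'b': at 7
pos 19 'a': at 8  emit P1@[15:19]
pos 20 'd': at 0 (fail-walked)
pos 21 'c': at 1
pos 22 'b': at 4 (fail-walked)
pos 23 'a': at 5
pos 24 'a': at 0 (fail-walked)
pos 25 'b': at 4
pos 26 'a': at 5
pos 27 'b': at 6
pos 28 'b': at 7
pos 29 'a': at 8  emit P1@[25:29]
pos 30 'd': at 0 (fail-walked)
pos 31 'c': at 1
pos 32 'd': at 0 (fail-walked)
pos 33 'd': at 0
pos 34 'c': at 1
pos 35 'b': at 4 (fail-walked)
pos 36 'd': at 0 (fail-walked)
pos 37 'c': at 1
pos 38 'a': at 2
pos 39 'c': at 3  emit P0@[37:39]
pos 40 'b': at 4 (fail-walked)
pos 41 'a': at 5
pos 42 'b': at 6

Result: [[2,0],[9,1],[13,0],[19,1],[29,1],[39,0]]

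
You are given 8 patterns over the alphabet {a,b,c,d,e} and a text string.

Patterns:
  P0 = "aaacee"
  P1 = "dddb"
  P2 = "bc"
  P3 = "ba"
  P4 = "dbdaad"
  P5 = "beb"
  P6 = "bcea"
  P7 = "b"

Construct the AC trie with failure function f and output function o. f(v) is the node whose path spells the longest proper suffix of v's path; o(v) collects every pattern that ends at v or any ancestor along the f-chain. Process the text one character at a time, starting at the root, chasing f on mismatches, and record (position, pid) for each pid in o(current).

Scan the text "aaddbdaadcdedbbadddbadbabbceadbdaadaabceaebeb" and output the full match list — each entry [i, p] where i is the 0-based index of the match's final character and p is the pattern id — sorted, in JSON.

Build automaton:
Trie (insert patterns):
  n0 'ε': a→1 b→11 d→7
  n1 'a': a→2
  n2 'aa': a→3
  n3 'aaa': c→4
  n4 'aaac': e→5
  n5 'aaace': e→6
  n6 'aaacee': ·  [P0 ends]
  n7 'd': b→14 d→8
  n8 'dd': d→9
  n9 'ddd': b→10
  n10 'dddb': ·  [P1 ends]
  n11 'b': a→13 c→12 e→19  [P7 ends]
  n12 'bc': e→21  [P2 ends]
  n13 'ba': ·  [P3 ends]
  n14 'db': d→15
  n15 'dbd': a→16
  n16 'dbda': a→17
  n17 'dbdaa': d→18
  n18 'dbdaad': ·  [P4 ends]
  n19 'be': b→20
  n20 'beb': ·  [P5 ends]
  n21 'bce': a→22
  n22 'bcea': ·  [P6 ends]

BFS fail/out derivation:
  fail(1) 'a': from fail(0)=0 chase 'a': 0 ⇒ 0;  out=∅∪out(0)=∅
  fail(7) 'd': from fail(0)=0 chase 'd': 0 ⇒ 0;  out=∅∪out(0)=∅
  fail(11) 'b': from fail(0)=0 chase 'b': 0 ⇒ 0;  out={7}∪out(0)={7}
  fail(2) 'aa': from fail(1)=0 chase 'a': 0 ⇒ 1;  out=∅∪out(1)=∅
  fail(8) 'dd': from fail(7)=0 chase 'd': 0 ⇒ 7;  out=∅∪out(7)=∅
  fail(12) 'bc': from fail(11)=0 chase 'c': 0 ⇒ 0;  out={2}∪out(0)={2}
  fail(13) 'ba': from fail(11)=0 chase 'a': 0 ⇒ 1;  out={3}∪out(1)={3}
  fail(14) 'db': from fail(7)=0 chase 'b': 0 ⇒ 11;  out=∅∪out(11)={7}
  fail(19) 'be': from fail(11)=0 chase 'e': 0 ⇒ 0;  out=∅∪out(0)=∅
  fail(3) 'aaa': from fail(2)=1 chase 'a': 1 ⇒ 2;  out=∅∪out(2)=∅
  fail(9) 'ddd': from fail(8)=7 chase 'd': 7 ⇒ 8;  out=∅∪out(8)=∅
  fail(15) 'dbd': from fail(14)=11 chase 'd': 11→0 ⇒ 7;  out=∅∪out(7)=∅
  fail(20) 'beb': from fail(19)=0 chase 'b': 0 ⇒ 11;  out={5}∪out(11)={5,7}
  fail(21) 'bce': from fail(12)=0 chase 'e': 0 ⇒ 0;  out=∅∪out(0)=∅
  fail(4) 'aaac': from fail(3)=2 chase 'c': 2→1→0 ⇒ 0;  out=∅∪out(0)=∅
  fail(10) 'dddb': from fail(9)=8 chase 'b': 8→7 ⇒ 14;  out={1}∪out(14)={1,7}
  fail(16) 'dbda': from fail(15)=7 chase 'a': 7→0 ⇒ 1;  out=∅∪out(1)=∅
  fail(22) 'bcea': from fail(21)=0 chase 'a': 0 ⇒ 1;  out={6}∪out(1)={6}
  fail(5) 'aaace': from fail(4)=0 chase 'e': 0 ⇒ 0;  out=∅∪out(0)=∅
  fail(17) 'dbdaa': from fail(16)=1 chase 'a': 1 ⇒ 2;  out=∅∪out(2)=∅
  fail(6) 'aaacee': from fail(5)=0 chase 'e': 0 ⇒ 0;  out={0}∪out(0)={0}
  fail(18) 'dbdaad': from fail(17)=2 chase 'd': 2→1→0 ⇒ 7;  out={4}∪out(7)={4}

Run:
i=0 'a': node 0→1
i=1 'a': node 1→2
i=2 'd': node 2→7 (fail-walked)
i=3 'd': node 7→8
i=4 'b': node 8→14 (fail-walked)  emit P7@[4:4]
i=5 'd': node 14→15
i=6 'a': node 15→16
i=7 'a': node 16→17
i=8 'd': node 17→18  emit P4@[3:8]
i=9 'c': node 18→0 (fail-walked)
i=10 'd': node 0→7
i=11 'e': node 7→0 (fail-walked)
i=12 'd': node 0→7
i=13 'b': node 7→14  emit P7@[13:13]
i=14 'b': node 14→11 (fail-walked)  emit P7@[14:14]
i=15 'a': node 11→13  emit P3@[14:15]
i=16 'd': node 13→7 (fail-walked)
i=17 'd': node 7→8
i=18 'd': node 8→9
i=19 'b': node 9→10  emit P1@[16:19],P7@[19:19]
i=20 'a': node 10→13 (fail-walked)  emit P3@[19:20]
i=21 'd': node 13→7 (fail-walked)
i=22 'b': node 7→14  emit P7@[22:22]
i=23 'a': node 14→13 (fail-walked)  emit P3@[22:23]
i=24 'b': node 13→11 (fail-walked)  emit P7@[24:24]
i=25 'b': node 11→11 (fail-walked)  emit P7@[25:25]
i=26 'c': node 11→12  emit P2@[25:26]
i=27 'e': node 12→21
i=28 'a': node 21→22  emit P6@[25:28]
i=29 'd': node 22→7 (fail-walked)
i=30 'b': node 7→14  emit P7@[30:30]
i=31 'd': node 14→15
i=32 'a': node 15→16
i=33 'a': node 16→17
i=34 'd': node 17→18  emit P4@[29:34]
i=35 'a': node 18→1 (fail-walked)
i=36 'a': node 1→2
i=37 'b': node 2→11 (fail-walked)  emit P7@[37:37]
i=38 'c': node 11→12  emit P2@[37:38]
i=39 'e': node 12→21
i=40 'a': node 21→22  emit P6@[37:40]
i=41 'e': node 22→0 (fail-walked)
i=42 'b': node 0→11  emit P7@[42:42]
i=43 'e': node 11→19
i=44 'b': node 19→20  emit P5@[42:44],P7@[44:44]

All matches (sorted): [[4,7],[8,4],[13,7],[14,7],[15,3],[19,1],[19,7],[20,3],[22,7],[23,3],[24,7],[25,7],[26,2],[28,6],[30,7],[34,4],[37,7],[38,2],[40,6],[42,7],[44,5],[44,7]]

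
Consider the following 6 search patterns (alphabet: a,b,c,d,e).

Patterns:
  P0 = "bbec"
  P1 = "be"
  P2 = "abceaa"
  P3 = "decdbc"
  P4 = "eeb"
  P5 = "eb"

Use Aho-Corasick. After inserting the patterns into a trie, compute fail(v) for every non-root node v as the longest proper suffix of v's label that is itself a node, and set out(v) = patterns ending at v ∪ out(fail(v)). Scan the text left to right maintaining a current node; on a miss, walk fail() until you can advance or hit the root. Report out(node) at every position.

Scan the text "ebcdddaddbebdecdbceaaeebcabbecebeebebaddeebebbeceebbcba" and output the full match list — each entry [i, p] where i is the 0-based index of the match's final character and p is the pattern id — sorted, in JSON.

Build:
Trie nodes:
  n0 'ε': a→6 b→1 d→12 e→18
  n1 'b': b→2 e→5
  n2 'bb': e→3
  n3 'bbe': c→4
  n4 'bbec': ·  ←P0
  n5 'be': ·  ←P1
  n6 'a': b→7
  n7 'ab': c→8
  n8 'abc': e→9
  n9 'abce': a→10
  n10 'abcea': a→11
  n11 'abceaa': ·  ←P2
  n12 'd': e→13
  n13 'de': c→14
  n14 'dec': d→15
  n15 'decd': b→16
  n16 'decdb': c→17
  n17 'decdbc': ·  ←P3
  n18 'e': b→21 e→19
  n19 'ee': b→20
  n20 'eeb': ·  ←P4
  n21 'eb': ·  ←P5

BFS fail/out derivation:
  fail(1) 'b': from fail(0)=0 chase 'b': 0 ⇒ 0;  out=∅∪out(0)=∅
  fail(6) 'a': from fail(0)=0 chase 'a': 0 ⇒ 0;  out=∅∪out(0)=∅
  fail(12) 'd': from fail(0)=0 chase 'd': 0 ⇒ 0;  out=∅∪out(0)=∅
  fail(18) 'e': from fail(0)=0 chase 'e': 0 ⇒ 0;  out=∅∪out(0)=∅
  fail(2) 'bb': from fail(1)=0 chase 'b': 0 ⇒ 1;  out=∅∪out(1)=∅
  fail(5) 'be': from fail(1)=0 chase 'e': 0 ⇒ 18;  out={1}∪out(18)={1}
  fail(7) 'ab': from fail(6)=0 chase 'b': 0 ⇒ 1;  out=∅∪out(1)=∅
  fail(13) 'de': from fail(12)=0 chase 'e': 0 ⇒ 18;  out=∅∪out(18)=∅
  fail(19) 'ee': from fail(18)=0 chase 'e': 0 ⇒ 18;  out=∅∪out(18)=∅
  fail(21) 'eb': from fail(18)=0 chase 'b': 0 ⇒ 1;  out={5}∪out(1)={5}
  fail(3) 'bbe': from fail(2)=1 chase 'e': 1 ⇒ 5;  out=∅∪out(5)={1}
  fail(8) 'abc': from fail(7)=1 chase 'c': 1→0 ⇒ 0;  out=∅∪out(0)=∅
  fail(14) 'dec': from fail(13)=18 chase 'c': 18→0 ⇒ 0;  out=∅∪out(0)=∅
  fail(20) 'eeb': from fail(19)=18 chase 'b': 18 ⇒ 21;  out={4}∪out(21)={4,5}
  fail(4) 'bbec': from fail(3)=5 chase 'c': 5→18→0 ⇒ 0;  out={0}∪out(0)={0}
  fail(9) 'abce': from fail(8)=0 chase 'e': 0 ⇒ 18;  out=∅∪out(18)=∅
  fail(15) 'decd': from fail(14)=0 chase 'd': 0 ⇒ 12;  out=∅∪out(12)=∅
  fail(10) 'abcea': from fail(9)=18 chase 'a': 18→0 ⇒ 6;  out=∅∪out(6)=∅
  fail(16) 'decdb': from fail(15)=12 chase 'b': 12→0 ⇒ 1;  out=∅∪out(1)=∅
  fail(11) 'abceaa': from fail(10)=6 chase 'a': 6→0 ⇒ 6;  out={2}∪out(6)={2}
  fail(17) 'decdbc': from fail(16)=1 chase 'c': 1→0 ⇒ 0;  out={3}∪out(0)={3}

Scan:
i=0 'e': node 0→18
i=1 'b': node 18→21  → match P5@[0:1]
i=2 'c': node 21→0 (fail-walked)
i=3 'd': node 0→12
i=4 'd': node 12→12 (fail-walked)
i=5 'd': node 12→12 (fail-walked)
i=6 'a': node 12→6 (fail-walked)
i=7 'd': node 6→12 (fail-walked)
i=8 'd': node 12→12 (fail-walked)
i=9 'b': node 12→1 (fail-walked)
i=10 'e': node 1→5  → match P1@[9:10]
i=11 'b': node 5→21 (fail-walked)  → match P5@[10:11]
i=12 'd': node 21→12 (fail-walked)
i=13 'e': node 12→13
i=14 'c': node 13→14
i=15 'd': node 14→15
i=16 'b': node 15→16
i=17 'c': node 16→17  → match P3@[12:17]
i=18 'e': node 17→18 (fail-walked)
i=19 'a': node 18→6 (fail-walked)
i=20 'a': node 6→6 (fail-walked)
i=21 'e': node 6→18 (fail-walked)
i=22 'e': node 18→19
i=23 'b': node 19→20  → match P4@[21:23],P5@[22:23]
i=24 'c': node 20→0 (fail-walked)
i=25 'a': node 0→6
i=26 'b': node 6→7
i=27 'b': node 7→2 (fail-walked)
i=28 'e': node 2→3  → match P1@[27:28]
i=29 'c': node 3→4  → match P0@[26:29]
i=30 'e': node 4→18 (fail-walked)
i=31 'b': node 18→21  → match P5@[30:31]
i=32 'e': node 21→5 (fail-walked)  → match P1@[31:32]
i=33 'e': node 5→19 (fail-walked)
i=34 'b': node 19→20  → match P4@[32:34],P5@[33:34]
i=35 'e': node 20→5 (fail-walked)  → match P1@[34:35]
i=36 'b': node 5→21 (fail-walked)  → match P5@[35:36]
i=37 'a': node 21→6 (fail-walked)
i=38 'd': node 6→12 (fail-walked)
i=39 'd': node 12→12 (fail-walked)
i=40 'e': node 12→13
i=41 'e': node 13→19 (fail-walked)
i=42 'b': node 19→20  → match P4@[40:42],P5@[41:42]
i=43 'e': node 20→5 (fail-walked)  → match P1@[42:43]
i=44 'b': node 5→21 (fail-walked)  → match P5@[43:44]
i=45 'b': node 21→2 (fail-walked)
i=46 'e': node 2→3  → match P1@[45:46]
i=47 'c': node 3→4  → match P0@[44:47]
i=48 'e': node 4→18 (fail-walked)
i=49 'e': node 18→19
i=50 'b': node 19→20  → match P4@[48:50],P5@[49:50]
i=51 'b': node 20→2 (fail-walked)
i=52 'c': node 2→0 (fail-walked)
i=53 'b': node 0→1
i=54 'a': node 1→6 (fail-walked)

All matches (sorted): [[1,5],[10,1],[11,5],[17,3],[23,4],[23,5],[28,1],[29,0],[31,5],[32,1],[34,4],[34,5],[35,1],[36,5],[42,4],[42,5],[43,1],[44,5],[46,1],[47,0],[50,4],[50,5]]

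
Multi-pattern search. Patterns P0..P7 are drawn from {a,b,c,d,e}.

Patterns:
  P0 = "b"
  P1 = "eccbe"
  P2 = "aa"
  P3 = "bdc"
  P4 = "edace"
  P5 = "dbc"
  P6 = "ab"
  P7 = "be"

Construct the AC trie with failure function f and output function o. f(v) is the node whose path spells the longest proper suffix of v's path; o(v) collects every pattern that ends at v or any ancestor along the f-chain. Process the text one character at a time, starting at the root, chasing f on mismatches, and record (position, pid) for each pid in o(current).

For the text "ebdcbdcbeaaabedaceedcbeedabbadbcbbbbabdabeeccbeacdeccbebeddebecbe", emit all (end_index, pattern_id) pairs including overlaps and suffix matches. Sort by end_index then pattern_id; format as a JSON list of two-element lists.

Build automaton:
Trie (insert patterns):
  n0 'ε': a→7 b→1 d→15 e→2
  n1 'b': d→9 e→19  ←P0
  n2 'e': c→3 d→11
  n3 'ec': c→4
  n4 'ecc': b→5
  n5 'eccb': e→6
  n6 'eccbe': ·  ←P1
  n7 'a': a→8 b→18
  n8 'aa': ·  ←P2
  n9 'bd': c→10
  n10 'bdc': ·  ←P3
  n11 'ed': a→12
  n12 'eda': c→13
  n13 'edac': e→14
  n14 'edace': ·  ←P4
  n15 'd': b→16
  n16 'db': c→17
  n17 'dbc': ·  ←P5
  n18 'ab': ·  ←P6
  n19 'be': ·  ←P7

BFS fail/out derivation:
  n1('b'): parent n0 fail=0; on 'b' 0 → fail=0;  out {0}∪∅={0}
  n2('e'): parent n0 fail=0; on 'e' 0 → fail=0;  out ∅∪∅=∅
  n7('a'): parent n0 fail=0; on 'a' 0 → fail=0;  out ∅∪∅=∅
  n15('d'): parent n0 fail=0; on 'd' 0 → fail=0;  out ∅∪∅=∅
  n3('ec'): parent n2 fail=0; on 'c' 0 → fail=0;  out ∅∪∅=∅
  n8('aa'): parent n7 fail=0; on 'a' 0 → fail=7;  out {2}∪∅={2}
  n9('bd'): parent n1 fail=0; on 'd' 0 → fail=15;  out ∅∪∅=∅
  n11('ed'): parent n2 fail=0; on 'd' 0 → fail=15;  out ∅∪∅=∅
  n16('db'): parent n15 fail=0; on 'b' 0 → fail=1;  out ∅∪{0}={0}
  n18('ab'): parent n7 fail=0; on 'b' 0 → fail=1;  out {6}∪{0}={0,6}
  n19('be'): parent n1 fail=0; on 'e' 0 → fail=2;  out {7}∪∅={7}
  n4('ecc'): parent n3 fail=0; on 'c' 0 → fail=0;  out ∅∪∅=∅
  n10('bdc'): parent n9 fail=15; on 'c' 15→0 → fail=0;  out {3}∪∅={3}
  n12('eda'): parent n11 fail=15; on 'a' 15→0 → fail=7;  out ∅∪∅=∅
  n17('dbc'): parent n16 fail=1; on 'c' 1→0 → fail=0;  out {5}∪∅={5}
  n5('eccb'): parent n4 fail=0; on 'b' 0 → fail=1;  out ∅∪{0}={0}
  n13('edac'): parent n12 fail=7; on 'c' 7→0 → fail=0;  out ∅∪∅=∅
  n6('eccbe'): parent n5 fail=1; on 'e' 1 → fail=19;  out {1}∪{7}={1,7}
  n14('edace'): parent n13 fail=0; on 'e' 0 → fail=2;  out {4}∪∅={4}

Run:
i=0 'e': node 0→2
i=1 'b': node 2→1 ·f  → match P0@[1:1]
i=2 'd': node 1→9
i=3 'c': node 9→10  → match P3@[1:3]
i=4 'b': node 10→1 ·f  → match P0@[4:4]
i=5 'd': node 1→9
i=6 'c': node 9→10  → match P3@[4:6]
i=7 'b': node 10→1 ·f  → match P0@[7:7]
i=8 'e': node 1→19  → match P7@[7:8]
i=9 'a': node 19→7 ·f
i=10 'a': node 7→8  → match P2@[9:10]
i=11 'a': node 8→8 ·f  → match P2@[10:11]
i=12 'b': node 8→18 ·f  → match P0@[12:12],P6@[11:12]
i=13 'e': node 18→19 ·f  → match P7@[12:13]
i=14 'd': node 19→11 ·f
i=15 'a': node 11→12
i=16 'c': node 12→13
i=17 'e': node 13→14  → match P4@[13:17]
i=18 'e': node 14→2 ·f
i=19 'd': node 2→11
i=20 'c': node 11→0 ·f
i=21 'b': node 0→1  → match P0@[21:21]
i=22 'e': node 1→19  → match P7@[21:22]
i=23 'e': node 19→2 ·f
i=24 'd': node 2→11
i=25 'a': node 11→12
i=26 'b': node 12→18 ·f  → match P0@[26:26],P6@[25:26]
i=27 'b': node 18→1 ·f  → match P0@[27:27]
i=28 'a': node 1→7 ·f
i=29 'd': node 7→15 ·f
i=30 'b': node 15→16  → match P0@[30:30]
i=31 'c': node 16→17  → match P5@[29:31]
i=32 'b': node 17→1 ·f  → match P0@[32:32]
i=33 'b': node 1→1 ·f  → match P0@[33:33]
i=34 'b': node 1→1 ·f  → match P0@[34:34]
i=35 'b': node 1→1 ·f  → match P0@[35:35]
i=36 'a': node 1→7 ·f
i=37 'b': node 7→18  → match P0@[37:37],P6@[36:37]
i=38 'd': node 18→9 ·f
i=39 'a': node 9→7 ·f
i=40 'b': node 7→18  → match P0@[40:40],P6@[39:40]
i=41 'e': node 18→19 ·f  → match P7@[40:41]
i=42 'e': node 19→2 ·f
i=43 'c': node 2→3
i=44 'c': node 3→4
i=45 'b': node 4→5  → match P0@[45:45]
i=46 'e': node 5→6  → match P1@[42:46],P7@[45:46]
i=47 'a': node 6→7 ·f
i=48 'c': node 7→0 ·f
i=49 'd': node 0→15
i=50 'e': node 15→2 ·f
i=51 'c': node 2→3
i=52 'c': node 3→4
i=53 'b': node 4→5  → match P0@[53:53]
i=54 'e': node 5→6  → match P1@[50:54],P7@[53:54]
i=55 'b': node 6→1 ·f  → match P0@[55:55]
i=56 'e': node 1→19  → match P7@[55:56]
i=57 'd': node 19→11 ·f
i=58 'd': node 11→15 ·f
i=59 'e': node 15→2 ·f
i=60 'b': node 2→1 ·f  → match P0@[60:60]
i=61 'e': node 1→19  → match P7@[60:61]
i=62 'c': node 19→3 ·f
i=63 'b': node 3→1 ·f  → match P0@[63:63]
i=64 'e': node 1→19  → match P7@[63:64]

Matches: [[1,0],[3,3],[4,0],[6,3],[7,0],[8,7],[10,2],[11,2],[12,0],[12,6],[13,7],[17,4],[21,0],[22,7],[26,0],[26,6],[27,0],[30,0],[31,5],[32,0],[33,0],[34,0],[35,0],[37,0],[37,6],[40,0],[40,6],[41,7],[45,0],[46,1],[46,7],[53,0],[54,1],[54,7],[55,0],[56,7],[60,0],[61,7],[63,0],[64,7]]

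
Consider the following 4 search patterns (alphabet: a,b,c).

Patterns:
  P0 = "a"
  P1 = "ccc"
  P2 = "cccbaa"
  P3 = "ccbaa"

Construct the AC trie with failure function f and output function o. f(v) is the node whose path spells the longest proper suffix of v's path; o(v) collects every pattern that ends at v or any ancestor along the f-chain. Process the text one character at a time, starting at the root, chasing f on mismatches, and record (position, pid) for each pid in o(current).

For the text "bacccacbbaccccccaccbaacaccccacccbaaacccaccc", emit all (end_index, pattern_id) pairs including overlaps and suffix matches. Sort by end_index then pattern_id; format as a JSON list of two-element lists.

Construct AC machine:
Trie (insert patterns):
  0='ε' goto a→1 c→2
  1='a' goto ·  ←P0
  2='c' goto c→3
  3='cc' goto b→8 c→4
  4='ccc' goto b→5  ←P1
  5='cccb' goto a→6
  6='cccba' goto a→7
  7='cccbaa' goto ·  ←P2
  8='ccb' goto a→9
  9='ccba' goto a→10
  10='ccbaa' goto ·  ←P3

BFS fail/out derivation:
  n1('a'): parent n0 fail=0; on 'a' 0 → fail=0;  out {0}∪∅={0}
  n2('c'): parent n0 fail=0; on 'c' 0 → fail=0;  out ∅∪∅=∅
  n3('cc'): parent n2 fail=0; on 'c' 0 → fail=2;  out ∅∪∅=∅
  n4('ccc'): parent n3 fail=2; on 'c' 2 → fail=3;  out {1}∪∅={1}
  n8('ccb'): parent n3 fail=2; on 'b' 2→0 → fail=0;  out ∅∪∅=∅
  n5('cccb'): parent n4 fail=3; on 'b' 3 → fail=8;  out ∅∪∅=∅
  n9('ccba'): parent n8 fail=0; on 'a' 0 → fail=1;  out ∅∪{0}={0}
  n6('cccba'): parent n5 fail=8; on 'a' 8 → fail=9;  out ∅∪{0}={0}
  n10('ccbaa'): parent n9 fail=1; on 'a' 1→0 → fail=1;  out {3}∪{0}={0,3}
  n7('cccbaa'): parent n6 fail=9; on 'a' 9 → fail=10;  out {2}∪{0,3}={0,2,3}

Scan:
[0] read 'b'  n0⇒n0
[1] read 'a'  n0⇒n1  → match P0@[1:1]
[2] read 'c'  n1⇒n2 (via fail)
[3] read 'c'  n2⇒n3
[4] read 'c'  n3⇒n4  → match P1@[2:4]
[5] read 'a'  n4⇒n1 (via fail)  → match P0@[5:5]
[6] read 'c'  n1⇒n2 (via fail)
[7] read 'b'  n2⇒n0 (via fail)
[8] read 'b'  n0⇒n0
[9] read 'a'  n0⇒n1  → match P0@[9:9]
[10] read 'c'  n1⇒n2 (via fail)
[11] read 'c'  n2⇒n3
[12] read 'c'  n3⇒n4  → match P1@[10:12]
[13] read 'c'  n4⇒n4 (via fail)  → match P1@[11:13]
[14] read 'c'  n4⇒n4 (via fail)  → match P1@[12:14]
[15] read 'c'  n4⇒n4 (via fail)  → match P1@[13:15]
[16] read 'a'  n4⇒n1 (via fail)  → match P0@[16:16]
[17] read 'c'  n1⇒n2 (via fail)
[18] read 'c'  n2⇒n3
[19] read 'b'  n3⇒n8
[20] read 'a'  n8⇒n9  → match P0@[20:20]
[21] read 'a'  n9⇒n10  → match P0@[21:21],P3@[17:21]
[22] read 'c'  n10⇒n2 (via fail)
[23] read 'a'  n2⇒n1 (via fail)  → match P0@[23:23]
[24] read 'c'  n1⇒n2 (via fail)
[25] read 'c'  n2⇒n3
[26] read 'c'  n3⇒n4  → match P1@[24:26]
[27] read 'c'  n4⇒n4 (via fail)  → match P1@[25:27]
[28] read 'a'  n4⇒n1 (via fail)  → match P0@[28:28]
[29] read 'c'  n1⇒n2 (via fail)
[30] read 'c'  n2⇒n3
[31] read 'c'  n3⇒n4  → match P1@[29:31]
[32] read 'b'  n4⇒n5
[33] read 'a'  n5⇒n6  → match P0@[33:33]
[34] read 'a'  n6⇒n7  → match P0@[34:34],P2@[29:34],P3@[30:34]
[35] read 'a'  n7⇒n1 (via fail)  → match P0@[35:35]
[36] read 'c'  n1⇒n2 (via fail)
[37] read 'c'  n2⇒n3
[38] read 'c'  n3⇒n4  → match P1@[36:38]
[39] read 'a'  n4⇒n1 (via fail)  → match P0@[39:39]
[40] read 'c'  n1⇒n2 (via fail)
[41] read 'c'  n2⇒n3
[42] read 'c'  n3⇒n4  → match P1@[40:42]

Matches: [[1,0],[4,1],[5,0],[9,0],[12,1],[13,1],[14,1],[15,1],[16,0],[20,0],[21,0],[21,3],[23,0],[26,1],[27,1],[28,0],[31,1],[33,0],[34,0],[34,2],[34,3],[35,0],[38,1],[39,0],[42,1]]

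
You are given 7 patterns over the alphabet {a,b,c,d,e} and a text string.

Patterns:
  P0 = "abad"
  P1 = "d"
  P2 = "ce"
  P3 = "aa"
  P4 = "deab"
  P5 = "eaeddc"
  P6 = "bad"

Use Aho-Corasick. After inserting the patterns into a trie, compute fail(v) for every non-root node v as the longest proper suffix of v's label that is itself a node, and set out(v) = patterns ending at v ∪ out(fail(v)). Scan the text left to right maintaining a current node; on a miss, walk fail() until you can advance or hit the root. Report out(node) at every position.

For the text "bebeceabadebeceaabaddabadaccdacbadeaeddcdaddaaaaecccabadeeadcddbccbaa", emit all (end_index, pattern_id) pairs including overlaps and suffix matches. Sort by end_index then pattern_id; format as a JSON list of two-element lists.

Build:
Trie nodes:
  0='ε' goto a→1 b→18 c→6 d→5 e→12
  1='a' goto a→8 b→2
  2='ab' goto a→3
  3='aba' goto d→4
  4='abad' goto ·  [P0 ends]
  5='d' goto e→9  [P1 ends]
  6='c' goto e→7
  7='ce' goto ·  [P2 ends]
  8='aa' goto ·  [P3 ends]
  9='de' goto a→10
  10='dea' goto b→11
  11='deab' goto ·  [P4 ends]
  12='e' goto a→13
  13='ea' goto e→14
  14='eae' goto d→15
  15='eaed' goto d→16
  16='eaedd' goto c→17
  17='eaeddc' goto ·  [P5 ends]
  18='b' goto a→19
  19='ba' goto d→20
  20='bad' goto ·  [P6 ends]

BFS fail/out derivation:
  fail(1) 'a': from fail(0)=0 chase 'a': 0 ⇒ 0;  out=∅∪out(0)=∅
  fail(5) 'd': from fail(0)=0 chase 'd': 0 ⇒ 0;  out={1}∪out(0)={1}
  fail(6) 'c': from fail(0)=0 chase 'c': 0 ⇒ 0;  out=∅∪out(0)=∅
  fail(12) 'e': from fail(0)=0 chase 'e': 0 ⇒ 0;  out=∅∪out(0)=∅
  fail(18) 'b': from fail(0)=0 chase 'b': 0 ⇒ 0;  out=∅∪out(0)=∅
  fail(2) 'ab': from fail(1)=0 chase 'b': 0 ⇒ 18;  out=∅∪out(18)=∅
  fail(7) 'ce': from fail(6)=0 chase 'e': 0 ⇒ 12;  out={2}∪out(12)={2}
  fail(8) 'aa': from fail(1)=0 chase 'a': 0 ⇒ 1;  out={3}∪out(1)={3}
  fail(9) 'de': from fail(5)=0 chase 'e': 0 ⇒ 12;  out=∅∪out(12)=∅
  fail(13) 'ea': from fail(12)=0 chase 'a': 0 ⇒ 1;  out=∅∪out(1)=∅
  fail(19) 'ba': from fail(18)=0 chase 'a': 0 ⇒ 1;  out=∅∪out(1)=∅
  fail(3) 'aba': from fail(2)=18 chase 'a': 18 ⇒ 19;  out=∅∪out(19)=∅
  fail(10) 'dea': from fail(9)=12 chase 'a': 12 ⇒ 13;  out=∅∪out(13)=∅
  fail(14) 'eae': from fail(13)=1 chase 'e': 1→0 ⇒ 12;  out=∅∪out(12)=∅
  fail(20) 'bad': from fail(19)=1 chase 'd': 1→0 ⇒ 5;  out={6}∪out(5)={1,6}
  fail(4) 'abad': from fail(3)=19 chase 'd': 19 ⇒ 20;  out={0}∪out(20)={0,1,6}
  fail(11) 'deab': from fail(10)=13 chase 'b': 13→1 ⇒ 2;  out={4}∪out(2)={4}
  fail(15) 'eaed': from fail(14)=12 chase 'd': 12→0 ⇒ 5;  out=∅∪out(5)={1}
  fail(16) 'eaedd': from fail(15)=5 chase 'd': 5→0 ⇒ 5;  out=∅∪out(5)={1}
  fail(17) 'eaeddc': from fail(16)=5 chase 'c': 5→0 ⇒ 6;  out={5}∪out(6)={5}

Run:
[0] read 'b'  n0⇒n18
[1] read 'e'  n18⇒n12 ·f
[2] read 'b'  n12⇒n18 ·f
[3] read 'e'  n18⇒n12 ·f
[4] read 'c'  n12⇒n6 ·f
[5] read 'e'  n6⇒n7  ** P2@[4:5]
[6] read 'a'  n7⇒n13 ·f
[7] read 'b'  n13⇒n2 ·f
[8] read 'a'  n2⇒n3
[9] read 'd'  n3⇒n4  ** P0@[6:9],P1@[9:9],P6@[7:9]
[10] read 'e'  n4⇒n9 ·f
[11] read 'b'  n9⇒n18 ·f
[12] read 'e'  n18⇒n12 ·f
[13] read 'c'  n12⇒n6 ·f
[14] read 'e'  n6⇒n7  ** P2@[13:14]
[15] read 'a'  n7⇒n13 ·f
[16] read 'a'  n13⇒n8 ·f  ** P3@[15:16]
[17] read 'b'  n8⇒n2 ·f
[18] read 'a'  n2⇒n3
[19] read 'd'  n3⇒n4  ** P0@[16:19],P1@[19:19],P6@[17:19]
[20] read 'd'  n4⇒n5 ·f  ** P1@[20:20]
[21] read 'a'  n5⇒n1 ·f
[22] read 'b'  n1⇒n2
[23] read 'a'  n2⇒n3
[24] read 'd'  n3⇒n4  ** P0@[21:24],P1@[24:24],P6@[22:24]
[25] read 'a'  n4⇒n1 ·f
[26] read 'c'  n1⇒n6 ·f
[27] read 'c'  n6⇒n6 ·f
[28] read 'd'  n6⇒n5 ·f  ** P1@[28:28]
[29] read 'a'  n5⇒n1 ·f
[30] read 'c'  n1⇒n6 ·f
[31] read 'b'  n6⇒n18 ·f
[32] read 'a'  n18⇒n19
[33] read 'd'  n19⇒n20  ** P1@[33:33],P6@[31:33]
[34] read 'e'  n20⇒n9 ·f
[35] read 'a'  n9⇒n10
[36] read 'e'  n10⇒n14 ·f
[37] read 'd'  n14⇒n15  ** P1@[37:37]
[38] read 'd'  n15⇒n16  ** P1@[38:38]
[39] read 'c'  n16⇒n17  ** P5@[34:39]
[40] read 'd'  n17⇒n5 ·f  ** P1@[40:40]
[41] read 'a'  n5⇒n1 ·f
[42] read 'd'  n1⇒n5 ·f  ** P1@[42:42]
[43] read 'd'  n5⇒n5 ·f  ** P1@[43:43]
[44] read 'a'  n5⇒n1 ·f
[45] read 'a'  n1⇒n8  ** P3@[44:45]
[46] read 'a'  n8⇒n8 ·f  ** P3@[45:46]
[47] read 'a'  n8⇒n8 ·f  ** P3@[46:47]
[48] read 'e'  n8⇒n12 ·f
[49] read 'c'  n12⇒n6 ·f
[50] read 'c'  n6⇒n6 ·f
[51] read 'c'  n6⇒n6 ·f
[52] read 'a'  n6⇒n1 ·f
[53] read 'b'  n1⇒n2
[54] read 'a'  n2⇒n3
[55] read 'd'  n3⇒n4  ** P0@[52:55],P1@[55:55],P6@[53:55]
[56] read 'e'  n4⇒n9 ·f
[57] read 'e'  n9⇒n12 ·f
[58] read 'a'  n12⇒n13
[59] read 'd'  n13⇒n5 ·f  ** P1@[59:59]
[60] read 'c'  n5⇒n6 ·f
[61] read 'd'  n6⇒n5 ·f  ** P1@[61:61]
[62] read 'd'  n5⇒n5 ·f  ** P1@[62:62]
[63] read 'b'  n5⇒n18 ·f
[64] read 'c'  n18⇒n6 ·f
[65] read 'c'  n6⇒n6 ·f
[66] read 'b'  n6⇒n18 ·f
[67] read 'a'  n18⇒n19
[68] read 'a'  n19⇒n8 ·f  ** P3@[67:68]

Result: [[5,2],[9,0],[9,1],[9,6],[14,2],[16,3],[19,0],[19,1],[19,6],[20,1],[24,0],[24,1],[24,6],[28,1],[33,1],[33,6],[37,1],[38,1],[39,5],[40,1],[42,1],[43,1],[45,3],[46,3],[47,3],[55,0],[55,1],[55,6],[59,1],[61,1],[62,1],[68,3]]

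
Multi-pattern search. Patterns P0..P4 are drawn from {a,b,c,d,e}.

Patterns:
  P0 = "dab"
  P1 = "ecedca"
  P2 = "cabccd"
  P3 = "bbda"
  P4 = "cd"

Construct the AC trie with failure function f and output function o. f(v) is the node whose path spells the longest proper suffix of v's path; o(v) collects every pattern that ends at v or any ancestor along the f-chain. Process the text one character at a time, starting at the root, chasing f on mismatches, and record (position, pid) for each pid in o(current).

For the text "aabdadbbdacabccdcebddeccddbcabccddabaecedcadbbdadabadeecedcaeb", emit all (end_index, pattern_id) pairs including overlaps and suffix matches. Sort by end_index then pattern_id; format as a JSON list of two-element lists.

Build automaton:
Trie (insert patterns):
  n0 'ε': b→16 c→10 d→1 e→4
  n1 'd': a→2
  n2 'da': b→3
  n3 'dab': ·  [P0 ends]
  n4 'e': c→5
  n5 'ec': e→6
  n6 'ece': d→7
  n7 'eced': c→8
  n8 'ecedc': a→9
  n9 'ecedca': ·  [P1 ends]
  n10 'c': a→11 d→20
  n11 'ca': b→12
  n12 'cab': c→13
  n13 'cabc': c→14
  n14 'cabcc': d→15
  n15 'cabccd': ·  [P2 ends]
  n16 'b': b→17
  n17 'bb': d→18
  n18 'bbd': a→19
  n19 'bbda': ·  [P3 ends]
  n20 'cd': ·  [P4 ends]

Failure links (BFS by depth):
  fail(1) 'd': from fail(0)=0 chase 'd': 0 ⇒ 0;  out=∅∪out(0)=∅
  fail(4) 'e': from fail(0)=0 chase 'e': 0 ⇒ 0;  out=∅∪out(0)=∅
  fail(10) 'c': from fail(0)=0 chase 'c': 0 ⇒ 0;  out=∅∪out(0)=∅
  fail(16) 'b': from fail(0)=0 chase 'b': 0 ⇒ 0;  out=∅∪out(0)=∅
  fail(2) 'da': from fail(1)=0 chase 'a': 0 ⇒ 0;  out=∅∪out(0)=∅
  fail(5) 'ec': from fail(4)=0 chase 'c': 0 ⇒ 10;  out=∅∪out(10)=∅
  fail(11) 'ca': from fail(10)=0 chase 'a': 0 ⇒ 0;  out=∅∪out(0)=∅
  fail(17) 'bb': from fail(16)=0 chase 'b': 0 ⇒ 16;  out=∅∪out(16)=∅
  fail(20) 'cd': from fail(10)=0 chase 'd': 0 ⇒ 1;  out={4}∪out(1)={4}
  fail(3) 'dab': from fail(2)=0 chase 'b': 0 ⇒ 16;  out={0}∪out(16)={0}
  fail(6) 'ece': from fail(5)=10 chase 'e': 10→0 ⇒ 4;  out=∅∪out(4)=∅
  fail(12) 'cab': from fail(11)=0 chase 'b': 0 ⇒ 16;  out=∅∪out(16)=∅
  fail(18) 'bbd': from fail(17)=16 chase 'd': 16→0 ⇒ 1;  out=∅∪out(1)=∅
  fail(7) 'eced': from fail(6)=4 chase 'd': 4→0 ⇒ 1;  out=∅∪out(1)=∅
  fail(13) 'cabc': from fail(12)=16 chase 'c': 16→0 ⇒ 10;  out=∅∪out(10)=∅
  fail(19) 'bbda': from fail(18)=1 chase 'a': 1 ⇒ 2;  out={3}∪out(2)={3}
  fail(8) 'ecedc': from fail(7)=1 chase 'c': 1→0 ⇒ 10;  out=∅∪out(10)=∅
  fail(14) 'cabcc': from fail(13)=10 chase 'c': 10→0 ⇒ 10;  out=∅∪out(10)=∅
  fail(9) 'ecedca': from fail(8)=10 chase 'a': 10 ⇒ 11;  out={1}∪out(11)={1}
  fail(15) 'cabccd': from fail(14)=10 chase 'd': 10 ⇒ 20;  out={2}∪out(20)={2,4}

Text stream:
i=0 'a': node 0→0
i=1 'a': node 0→0
i=2 'b': node 0→16
i=3 'd': node 16→1 (via fail)
i=4 'a': node 1→2
i=5 'd': node 2→1 (via fail)
i=6 'b': node 1→16 (via fail)
i=7 'b': node 16→17
i=8 'd': node 17→18
i=9 'a': node 18→19  emit P3@[6:9]
i=10 'c': node 19→10 (via fail)
i=11 'a': node 10→11
i=12 'b': node 11→12
i=13 'c': node 12→13
i=14 'c': node 13→14
i=15 'd': node 14→15  emit P2@[10:15],P4@[14:15]
i=16 'c': node 15→10 (via fail)
i=17 'e': node 10→4 (via fail)
i=18 'b': node 4→16 (via fail)
i=19 'd': node 16→1 (via fail)
i=20 'd': node 1→1 (via fail)
i=21 'e': node 1→4 (via fail)
i=22 'c': node 4→5
i=23 'c': node 5→10 (via fail)
i=24 'd': node 10→20  emit P4@[23:24]
i=25 'd': node 20→1 (via fail)
i=26 'b': node 1→16 (via fail)
i=27 'c': node 16→10 (via fail)
i=28 'a': node 10→11
i=29 'b': node 11→12
i=30 'c': node 12→13
i=31 'c': node 13→14
i=32 'd': node 14→15  emit P2@[27:32],P4@[31:32]
i=33 'd': node 15→1 (via fail)
i=34 'a': node 1→2
i=35 'b': node 2→3  emit P0@[33:35]
i=36 'a': node 3→0 (via fail)
i=37 'e': node 0→4
i=38 'c': node 4→5
i=39 'e': node 5→6
i=40 'd': node 6→7
i=41 'c': node 7→8
i=42 'a': node 8→9  emit P1@[37:42]
i=43 'd': node 9→1 (via fail)
i=44 'b': node 1→16 (via fail)
i=45 'b': node 16→17
i=46 'd': node 17→18
i=47 'a': node 18→19  emit P3@[44:47]
i=48 'd': node 19→1 (via fail)
i=49 'a': node 1→2
i=50 'b': node 2→3  emit P0@[48:50]
i=51 'a': node 3→0 (via fail)
i=52 'd': node 0→1
i=53 'e': node 1→4 (via fail)
i=54 'e': node 4→4 (via fail)
i=55 'c': node 4→5
i=56 'e': node 5→6
i=57 'd': node 6→7
i=58 'c': node 7→8
i=59 'a': node 8→9  emit P1@[54:59]
i=60 'e': node 9→4 (via fail)
i=61 'b': node 4→16 (via fail)

Result: [[9,3],[15,2],[15,4],[24,4],[32,2],[32,4],[35,0],[42,1],[47,3],[50,0],[59,1]]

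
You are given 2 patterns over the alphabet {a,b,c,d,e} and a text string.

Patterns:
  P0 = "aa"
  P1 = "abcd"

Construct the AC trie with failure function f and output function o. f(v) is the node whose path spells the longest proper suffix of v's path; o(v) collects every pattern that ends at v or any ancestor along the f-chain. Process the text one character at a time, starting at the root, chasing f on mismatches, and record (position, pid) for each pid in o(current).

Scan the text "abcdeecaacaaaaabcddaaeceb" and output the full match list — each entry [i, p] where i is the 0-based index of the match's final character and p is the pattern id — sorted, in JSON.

Construct AC machine:
Trie nodes:
  0='ε' goto a→1
  1='a' goto a→2 b→3
  2='aa' goto ·  [P0 ends]
  3='ab' goto c→4
  4='abc' goto d→5
  5='abcd' goto ·  [P1 ends]

BFS fail/out derivation:
  n1('a'): parent n0 fail=0; on 'a' 0 → fail=0;  out ∅∪∅=∅
  n2('aa'): parent n1 fail=0; on 'a' 0 → fail=1;  out {0}∪∅={0}
  n3('ab'): parent n1 fail=0; on 'b' 0 → fail=0;  out ∅∪∅=∅
  n4('abc'): parent n3 fail=0; on 'c' 0 → fail=0;  out ∅∪∅=∅
  n5('abcd'): parent n4 fail=0; on 'd' 0 → fail=0;  out {1}∪∅={1}

Run:
[0] read 'a'  n0⇒n1
[1] read 'b'  n1⇒n3
[2] read 'c'  n3⇒n4
[3] read 'd'  n4⇒n5  ** P1@[0:3]
[4] read 'e'  n5⇒n0 ·f
[5] read 'e'  n0⇒n0
[6] read 'c'  n0⇒n0
[7] read 'a'  n0⇒n1
[8] read 'a'  n1⇒n2  ** P0@[7:8]
[9] read 'c'  n2⇒n0 ·f
[10] read 'a'  n0⇒n1
[11] read 'a'  n1⇒n2  ** P0@[10:11]
[12] read 'a'  n2⇒n2 ·f  ** P0@[11:12]
[13] read 'a'  n2⇒n2 ·f  ** P0@[12:13]
[14] read 'a'  n2⇒n2 ·f  ** P0@[13:14]
[15] read 'b'  n2⇒n3 ·f
[16] read 'c'  n3⇒n4
[17] read 'd'  n4⇒n5  ** P1@[14:17]
[18] read 'd'  n5⇒n0 ·f
[19] read 'a'  n0⇒n1
[20] read 'a'  n1⇒n2  ** P0@[19:20]
[21] read 'e'  n2⇒n0 ·f
[22] read 'c'  n0⇒n0
[23] read 'e'  n0⇒n0
[24] read 'b'  n0⇒n0

All matches (sorted): [[3,1],[8,0],[11,0],[12,0],[13,0],[14,0],[17,1],[20,0]]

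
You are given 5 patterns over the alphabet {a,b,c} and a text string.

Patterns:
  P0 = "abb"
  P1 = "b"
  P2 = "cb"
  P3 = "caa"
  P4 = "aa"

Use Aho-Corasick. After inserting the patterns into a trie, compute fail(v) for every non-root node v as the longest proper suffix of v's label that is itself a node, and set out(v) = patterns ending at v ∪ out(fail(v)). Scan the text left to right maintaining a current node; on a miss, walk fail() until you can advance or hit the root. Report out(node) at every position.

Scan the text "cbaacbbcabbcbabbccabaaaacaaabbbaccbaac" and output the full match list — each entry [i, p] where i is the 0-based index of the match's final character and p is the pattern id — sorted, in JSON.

Construct AC machine:
Trie (insert patterns):
  0='ε' goto a→1 b→4 c→5
  1='a' goto a→9 b→2
  2='ab' goto b→3
  3='abb' goto ·  ←P0
  4='b' goto ·  ←P1
  5='c' goto a→7 b→6
  6='cb' goto ·  ←P2
  7='ca' goto a→8
  8='caa' goto ·  ←P3
  9='aa' goto ·  ←P4

Failure links (BFS by depth):
  n1('a'): parent n0 fail=0; on 'a' 0 → fail=0;  out ∅∪∅=∅
  n4('b'): parent n0 fail=0; on 'b' 0 → fail=0;  out {1}∪∅={1}
  n5('c'): parent n0 fail=0; on 'c' 0 → fail=0;  out ∅∪∅=∅
  n2('ab'): parent n1 fail=0; on 'b' 0 → fail=4;  out ∅∪{1}={1}
  n6('cb'): parent n5 fail=0; on 'b' 0 → fail=4;  out {2}∪{1}={1,2}
  n7('ca'): parent n5 fail=0; on 'a' 0 → fail=1;  out ∅∪∅=∅
  n9('aa'): parent n1 fail=0; on 'a' 0 → fail=1;  out {4}∪∅={4}
  n3('abb'): parent n2 fail=4; on 'b' 4→0 → fail=4;  out {0}∪{1}={0,1}
  n8('caa'): parent n7 fail=1; on 'a' 1 → fail=9;  out {3}∪{4}={3,4}

Run:
pos 0 'c': at 5
pos 1 'b': at 6  → match P1@[1:1],P2@[0:1]
pos 2 'a': at 1 (fail-walked)
pos 3 'a': at 9  → match P4@[2:3]
pos 4 'c': at 5 (fail-walked)
pos 5 'b': at 6  → match P1@[5:5],P2@[4:5]
pos 6 'b': at 4 (fail-walked)  → match P1@[6:6]
pos 7 'c': at 5 (fail-walked)
pos 8 'a': at 7
pos 9 'b': at 2 (fail-walked)  → match P1@[9:9]
pos 10 'b': at 3  → match P0@[8:10],P1@[10:10]
pos 11 'c': at 5 (fail-walked)
pos 12 'b': at 6  → match P1@[12:12],P2@[11:12]
pos 13 'a': at 1 (fail-walked)
pos 14 'b': at 2  → match P1@[14:14]
pos 15 'b': at 3  → match P0@[13:15],P1@[15:15]
pos 16 'c': at 5 (fail-walked)
pos 17 'c': at 5 (fail-walked)
pos 18 'a': at 7
pos 19 'b': at 2 (fail-walked)  → match P1@[19:19]
pos 20 'a': at 1 (fail-walked)
pos 21 'a': at 9  → match P4@[20:21]
pos 22 'a': at 9 (fail-walked)  → match P4@[21:22]
pos 23 'a': at 9 (fail-walked)  → match P4@[22:23]
pos 24 'c': at 5 (fail-walked)
pos 25 'a': at 7
pos 26 'a': at 8  → match P3@[24:26],P4@[25:26]
pos 27 'a': at 9 (fail-walked)  → match P4@[26:27]
pos 28 'b': at 2 (fail-walked)  → match P1@[28:28]
pos 29 'b': at 3  → match P0@[27:29],P1@[29:29]
pos 30 'b': at 4 (fail-walked)  → match P1@[30:30]
pos 31 'a': at 1 (fail-walked)
pos 32 'c': at 5 (fail-walked)
pos 33 'c': at 5 (fail-walked)
pos 34 'b': at 6  → match P1@[34:34],P2@[33:34]
pos 35 'a': at 1 (fail-walked)
pos 36 'a': at 9  → match P4@[35:36]
pos 37 'c': at 5 (fail-walked)

All matches (sorted): [[1,1],[1,2],[3,4],[5,1],[5,2],[6,1],[9,1],[10,0],[10,1],[12,1],[12,2],[14,1],[15,0],[15,1],[19,1],[21,4],[22,4],[23,4],[26,3],[26,4],[27,4],[28,1],[29,0],[29,1],[30,1],[34,1],[34,2],[36,4]]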